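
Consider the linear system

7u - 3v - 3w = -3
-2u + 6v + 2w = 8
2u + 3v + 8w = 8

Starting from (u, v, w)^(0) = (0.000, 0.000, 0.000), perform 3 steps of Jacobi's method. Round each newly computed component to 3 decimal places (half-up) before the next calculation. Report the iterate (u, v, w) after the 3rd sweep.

Iteration 1:
  u = (-3 - (-3)·0.000 - (-3)·0.000) / (7) = -0.429
  v = (8 - (-2)·0.000 - (2)·0.000) / (6) = 1.333
  w = (8 - (2)·0.000 - (3)·0.000) / (8) = 1.000
Iteration 2:
  u = (-3 - (-3)·1.333 - (-3)·1.000) / (7) = 0.571
  v = (8 - (-2)·-0.429 - (2)·1.000) / (6) = 0.857
  w = (8 - (2)·-0.429 - (3)·1.333) / (8) = 0.607
Iteration 3:
  u = (-3 - (-3)·0.857 - (-3)·0.607) / (7) = 0.199
  v = (8 - (-2)·0.571 - (2)·0.607) / (6) = 1.321
  w = (8 - (2)·0.571 - (3)·0.857) / (8) = 0.536

(0.199, 1.321, 0.536)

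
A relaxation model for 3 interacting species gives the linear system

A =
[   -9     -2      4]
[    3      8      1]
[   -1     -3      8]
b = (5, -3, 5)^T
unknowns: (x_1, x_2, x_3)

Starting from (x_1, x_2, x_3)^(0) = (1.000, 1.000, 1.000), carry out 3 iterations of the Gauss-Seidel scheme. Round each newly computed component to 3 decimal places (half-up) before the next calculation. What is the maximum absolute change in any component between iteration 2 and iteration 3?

Iteration 1:
  x_1 = (5 - (-2)·1.000 - (4)·1.000) / (-9) = -0.333
  x_2 = (-3 - (3)·-0.333 - (1)·1.000) / (8) = -0.375
  x_3 = (5 - (-1)·-0.333 - (-3)·-0.375) / (8) = 0.443
Iteration 2:
  x_1 = (5 - (-2)·-0.375 - (4)·0.443) / (-9) = -0.275
  x_2 = (-3 - (3)·-0.275 - (1)·0.443) / (8) = -0.327
  x_3 = (5 - (-1)·-0.275 - (-3)·-0.327) / (8) = 0.468
Iteration 3:
  x_1 = (5 - (-2)·-0.327 - (4)·0.468) / (-9) = -0.275
  x_2 = (-3 - (3)·-0.275 - (1)·0.468) / (8) = -0.330
  x_3 = (5 - (-1)·-0.275 - (-3)·-0.330) / (8) = 0.467
Change: (0.000, -0.003, -0.001) → max |·| = 0.003

0.003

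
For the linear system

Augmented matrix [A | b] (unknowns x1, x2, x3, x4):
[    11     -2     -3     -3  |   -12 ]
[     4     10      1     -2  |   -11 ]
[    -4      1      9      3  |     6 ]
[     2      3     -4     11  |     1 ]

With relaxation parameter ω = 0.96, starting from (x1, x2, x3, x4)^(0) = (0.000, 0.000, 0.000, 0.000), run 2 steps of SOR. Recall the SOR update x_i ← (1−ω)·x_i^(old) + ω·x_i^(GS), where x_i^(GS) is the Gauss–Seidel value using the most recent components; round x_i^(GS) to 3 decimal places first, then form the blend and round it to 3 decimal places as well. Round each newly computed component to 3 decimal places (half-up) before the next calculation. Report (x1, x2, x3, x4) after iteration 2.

Iteration 1:
  x1: GS value = (-12 - (-2)·0.000 - (-3)·0.000 - (-3)·0.000) / (11) = -1.091;  x1 ← (1−ω)·0.000 + ω·-1.091 = -1.047
  x2: GS value = (-11 - (4)·-1.047 - (1)·0.000 - (-2)·0.000) / (10) = -0.681;  x2 ← (1−ω)·0.000 + ω·-0.681 = -0.654
  x3: GS value = (6 - (-4)·-1.047 - (1)·-0.654 - (3)·0.000) / (9) = 0.274;  x3 ← (1−ω)·0.000 + ω·0.274 = 0.263
  x4: GS value = (1 - (2)·-1.047 - (3)·-0.654 - (-4)·0.263) / (11) = 0.555;  x4 ← (1−ω)·0.000 + ω·0.555 = 0.533
Iteration 2:
  x1: GS value = (-12 - (-2)·-0.654 - (-3)·0.263 - (-3)·0.533) / (11) = -0.993;  x1 ← (1−ω)·-1.047 + ω·-0.993 = -0.995
  x2: GS value = (-11 - (4)·-0.995 - (1)·0.263 - (-2)·0.533) / (10) = -0.622;  x2 ← (1−ω)·-0.654 + ω·-0.622 = -0.623
  x3: GS value = (6 - (-4)·-0.995 - (1)·-0.623 - (3)·0.533) / (9) = 0.116;  x3 ← (1−ω)·0.263 + ω·0.116 = 0.122
  x4: GS value = (1 - (2)·-0.995 - (3)·-0.623 - (-4)·0.122) / (11) = 0.486;  x4 ← (1−ω)·0.533 + ω·0.486 = 0.488

(-0.995, -0.623, 0.122, 0.488)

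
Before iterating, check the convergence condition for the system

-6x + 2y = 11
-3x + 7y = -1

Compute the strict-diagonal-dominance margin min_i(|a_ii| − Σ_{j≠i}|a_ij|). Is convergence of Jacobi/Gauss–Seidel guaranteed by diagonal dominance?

row 1: |-6| − (2) = 4
row 2: |7| − (3) = 4
minimum over rows = 4 → strictly diagonally dominant (convergence guaranteed)

4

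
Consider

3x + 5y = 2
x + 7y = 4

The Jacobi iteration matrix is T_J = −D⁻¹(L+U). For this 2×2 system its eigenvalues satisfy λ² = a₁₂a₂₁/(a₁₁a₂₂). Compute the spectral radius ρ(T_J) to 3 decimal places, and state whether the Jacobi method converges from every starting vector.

0.488

a₁₂a₂₁/(a₁₁a₂₂) = (5)·(1) / ((3)·(7)) = 0.238095
ρ = √|0.238095| = √0.238095 = 0.488
ρ < 1, so Jacobi converges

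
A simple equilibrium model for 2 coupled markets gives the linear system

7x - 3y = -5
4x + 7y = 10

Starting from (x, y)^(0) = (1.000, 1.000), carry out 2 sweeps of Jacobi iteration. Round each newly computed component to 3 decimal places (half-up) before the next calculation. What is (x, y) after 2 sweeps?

Iteration 1:
  x = (-5 - (-3)·1.000) / (7) = -0.286
  y = (10 - (4)·1.000) / (7) = 0.857
Iteration 2:
  x = (-5 - (-3)·0.857) / (7) = -0.347
  y = (10 - (4)·-0.286) / (7) = 1.592

(-0.347, 1.592)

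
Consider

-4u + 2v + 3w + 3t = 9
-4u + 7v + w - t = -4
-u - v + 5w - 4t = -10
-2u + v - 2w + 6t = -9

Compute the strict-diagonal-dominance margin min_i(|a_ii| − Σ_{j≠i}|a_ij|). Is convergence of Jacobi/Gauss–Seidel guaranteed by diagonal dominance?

row 1: |-4| − (2+3+3) = -4
row 2: |7| − (4+1+1) = 1
row 3: |5| − (1+1+4) = -1
row 4: |6| − (2+1+2) = 1
minimum over rows = -4 → not strictly diagonally dominant

-4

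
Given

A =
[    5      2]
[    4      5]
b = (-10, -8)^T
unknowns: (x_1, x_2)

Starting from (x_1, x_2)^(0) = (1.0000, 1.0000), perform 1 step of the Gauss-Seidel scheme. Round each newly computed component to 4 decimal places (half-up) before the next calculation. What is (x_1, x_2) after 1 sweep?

(-2.4000, 0.3200)

Iteration 1:
  x_1 = (-10 - (2)·1.0000) / (5) = -2.4000
  x_2 = (-8 - (4)·-2.4000) / (5) = 0.3200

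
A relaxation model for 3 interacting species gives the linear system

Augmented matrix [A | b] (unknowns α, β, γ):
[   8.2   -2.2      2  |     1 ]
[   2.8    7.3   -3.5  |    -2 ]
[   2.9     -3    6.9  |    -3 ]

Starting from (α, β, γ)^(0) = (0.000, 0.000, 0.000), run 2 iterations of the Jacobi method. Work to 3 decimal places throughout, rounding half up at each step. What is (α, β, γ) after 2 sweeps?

(0.155, -0.529, -0.605)

Iteration 1:
  α = (1 - (-2.2)·0.000 - (2)·0.000) / (8.2) = 0.122
  β = (-2 - (2.8)·0.000 - (-3.5)·0.000) / (7.3) = -0.274
  γ = (-3 - (2.9)·0.000 - (-3)·0.000) / (6.9) = -0.435
Iteration 2:
  α = (1 - (-2.2)·-0.274 - (2)·-0.435) / (8.2) = 0.155
  β = (-2 - (2.8)·0.122 - (-3.5)·-0.435) / (7.3) = -0.529
  γ = (-3 - (2.9)·0.122 - (-3)·-0.274) / (6.9) = -0.605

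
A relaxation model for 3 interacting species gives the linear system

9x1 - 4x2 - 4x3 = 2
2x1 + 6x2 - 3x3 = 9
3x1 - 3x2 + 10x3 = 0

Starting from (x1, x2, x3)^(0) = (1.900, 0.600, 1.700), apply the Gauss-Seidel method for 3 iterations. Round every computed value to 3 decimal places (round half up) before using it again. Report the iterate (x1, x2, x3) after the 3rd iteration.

Iteration 1:
  x1 = (2 - (-4)·0.600 - (-4)·1.700) / (9) = 1.244
  x2 = (9 - (2)·1.244 - (-3)·1.700) / (6) = 1.935
  x3 = (0 - (3)·1.244 - (-3)·1.935) / (10) = 0.207
Iteration 2:
  x1 = (2 - (-4)·1.935 - (-4)·0.207) / (9) = 1.174
  x2 = (9 - (2)·1.174 - (-3)·0.207) / (6) = 1.212
  x3 = (0 - (3)·1.174 - (-3)·1.212) / (10) = 0.011
Iteration 3:
  x1 = (2 - (-4)·1.212 - (-4)·0.011) / (9) = 0.766
  x2 = (9 - (2)·0.766 - (-3)·0.011) / (6) = 1.250
  x3 = (0 - (3)·0.766 - (-3)·1.250) / (10) = 0.145

(0.766, 1.250, 0.145)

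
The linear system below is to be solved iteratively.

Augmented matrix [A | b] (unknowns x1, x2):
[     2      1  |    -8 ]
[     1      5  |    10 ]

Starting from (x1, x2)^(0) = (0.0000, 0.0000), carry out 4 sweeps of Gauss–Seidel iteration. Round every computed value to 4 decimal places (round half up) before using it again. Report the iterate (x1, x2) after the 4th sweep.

Iteration 1:
  x1 = (-8 - (1)·0.0000) / (2) = -4.0000
  x2 = (10 - (1)·-4.0000) / (5) = 2.8000
Iteration 2:
  x1 = (-8 - (1)·2.8000) / (2) = -5.4000
  x2 = (10 - (1)·-5.4000) / (5) = 3.0800
Iteration 3:
  x1 = (-8 - (1)·3.0800) / (2) = -5.5400
  x2 = (10 - (1)·-5.5400) / (5) = 3.1080
Iteration 4:
  x1 = (-8 - (1)·3.1080) / (2) = -5.5540
  x2 = (10 - (1)·-5.5540) / (5) = 3.1108

(-5.5540, 3.1108)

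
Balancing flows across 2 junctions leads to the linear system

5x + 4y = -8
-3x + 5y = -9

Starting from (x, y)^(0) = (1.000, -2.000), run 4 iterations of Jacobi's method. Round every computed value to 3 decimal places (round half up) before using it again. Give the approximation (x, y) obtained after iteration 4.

Iteration 1:
  x = (-8 - (4)·-2.000) / (5) = 0.000
  y = (-9 - (-3)·1.000) / (5) = -1.200
Iteration 2:
  x = (-8 - (4)·-1.200) / (5) = -0.640
  y = (-9 - (-3)·0.000) / (5) = -1.800
Iteration 3:
  x = (-8 - (4)·-1.800) / (5) = -0.160
  y = (-9 - (-3)·-0.640) / (5) = -2.184
Iteration 4:
  x = (-8 - (4)·-2.184) / (5) = 0.147
  y = (-9 - (-3)·-0.160) / (5) = -1.896

(0.147, -1.896)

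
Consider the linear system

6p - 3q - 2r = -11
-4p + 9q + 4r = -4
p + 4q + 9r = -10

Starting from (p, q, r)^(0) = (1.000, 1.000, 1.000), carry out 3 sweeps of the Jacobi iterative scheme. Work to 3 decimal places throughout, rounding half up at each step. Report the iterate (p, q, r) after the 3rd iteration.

Iteration 1:
  p = (-11 - (-3)·1.000 - (-2)·1.000) / (6) = -1.000
  q = (-4 - (-4)·1.000 - (4)·1.000) / (9) = -0.444
  r = (-10 - (1)·1.000 - (4)·1.000) / (9) = -1.667
Iteration 2:
  p = (-11 - (-3)·-0.444 - (-2)·-1.667) / (6) = -2.611
  q = (-4 - (-4)·-1.000 - (4)·-1.667) / (9) = -0.148
  r = (-10 - (1)·-1.000 - (4)·-0.444) / (9) = -0.803
Iteration 3:
  p = (-11 - (-3)·-0.148 - (-2)·-0.803) / (6) = -2.175
  q = (-4 - (-4)·-2.611 - (4)·-0.803) / (9) = -1.248
  r = (-10 - (1)·-2.611 - (4)·-0.148) / (9) = -0.755

(-2.175, -1.248, -0.755)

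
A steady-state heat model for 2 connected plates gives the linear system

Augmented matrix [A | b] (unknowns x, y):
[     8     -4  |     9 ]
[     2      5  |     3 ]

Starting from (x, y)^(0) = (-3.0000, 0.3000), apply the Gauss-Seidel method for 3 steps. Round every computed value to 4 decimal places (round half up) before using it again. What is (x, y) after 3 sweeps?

Iteration 1:
  x = (9 - (-4)·0.3000) / (8) = 1.2750
  y = (3 - (2)·1.2750) / (5) = 0.0900
Iteration 2:
  x = (9 - (-4)·0.0900) / (8) = 1.1700
  y = (3 - (2)·1.1700) / (5) = 0.1320
Iteration 3:
  x = (9 - (-4)·0.1320) / (8) = 1.1910
  y = (3 - (2)·1.1910) / (5) = 0.1236

(1.1910, 0.1236)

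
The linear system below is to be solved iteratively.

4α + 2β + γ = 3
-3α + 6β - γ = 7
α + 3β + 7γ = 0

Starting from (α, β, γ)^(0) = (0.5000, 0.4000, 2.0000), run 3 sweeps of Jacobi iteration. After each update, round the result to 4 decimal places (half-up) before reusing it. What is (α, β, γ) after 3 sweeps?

(0.3637, 1.0083, -0.4842)

Iteration 1:
  α = (3 - (2)·0.4000 - (1)·2.0000) / (4) = 0.0500
  β = (7 - (-3)·0.5000 - (-1)·2.0000) / (6) = 1.7500
  γ = (0 - (1)·0.5000 - (3)·0.4000) / (7) = -0.2429
Iteration 2:
  α = (3 - (2)·1.7500 - (1)·-0.2429) / (4) = -0.0643
  β = (7 - (-3)·0.0500 - (-1)·-0.2429) / (6) = 1.1512
  γ = (0 - (1)·0.0500 - (3)·1.7500) / (7) = -0.7571
Iteration 3:
  α = (3 - (2)·1.1512 - (1)·-0.7571) / (4) = 0.3637
  β = (7 - (-3)·-0.0643 - (-1)·-0.7571) / (6) = 1.0083
  γ = (0 - (1)·-0.0643 - (3)·1.1512) / (7) = -0.4842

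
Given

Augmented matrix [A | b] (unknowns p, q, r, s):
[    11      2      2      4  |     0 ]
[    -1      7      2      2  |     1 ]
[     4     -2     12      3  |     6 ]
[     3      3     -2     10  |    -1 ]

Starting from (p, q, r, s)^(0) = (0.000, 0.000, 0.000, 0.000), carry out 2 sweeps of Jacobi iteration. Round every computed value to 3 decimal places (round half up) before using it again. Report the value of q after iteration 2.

Iteration 1:
  p = (0 - (2)·0.000 - (2)·0.000 - (4)·0.000) / (11) = 0.000
  q = (1 - (-1)·0.000 - (2)·0.000 - (2)·0.000) / (7) = 0.143
  r = (6 - (4)·0.000 - (-2)·0.000 - (3)·0.000) / (12) = 0.500
  s = (-1 - (3)·0.000 - (3)·0.000 - (-2)·0.000) / (10) = -0.100
Iteration 2:
  p = (0 - (2)·0.143 - (2)·0.500 - (4)·-0.100) / (11) = -0.081
  q = (1 - (-1)·0.000 - (2)·0.500 - (2)·-0.100) / (7) = 0.029
  r = (6 - (4)·0.000 - (-2)·0.143 - (3)·-0.100) / (12) = 0.549
  s = (-1 - (3)·0.000 - (3)·0.143 - (-2)·0.500) / (10) = -0.043

0.029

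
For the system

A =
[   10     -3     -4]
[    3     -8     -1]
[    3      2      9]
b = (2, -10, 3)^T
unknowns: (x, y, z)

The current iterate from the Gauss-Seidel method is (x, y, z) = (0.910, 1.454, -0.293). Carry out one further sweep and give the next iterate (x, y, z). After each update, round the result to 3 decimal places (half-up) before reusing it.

One sweep:
  x = (2 - (-3)·1.454 - (-4)·-0.293) / (10) = 0.519
  y = (-10 - (3)·0.519 - (-1)·-0.293) / (-8) = 1.481
  z = (3 - (3)·0.519 - (2)·1.481) / (9) = -0.169

(0.519, 1.481, -0.169)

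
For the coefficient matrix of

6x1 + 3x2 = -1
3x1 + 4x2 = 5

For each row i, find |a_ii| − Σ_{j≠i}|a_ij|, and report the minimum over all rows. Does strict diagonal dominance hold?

1

row 1: |6| − (3) = 3
row 2: |4| − (3) = 1
minimum over rows = 1 → strictly diagonally dominant (convergence guaranteed)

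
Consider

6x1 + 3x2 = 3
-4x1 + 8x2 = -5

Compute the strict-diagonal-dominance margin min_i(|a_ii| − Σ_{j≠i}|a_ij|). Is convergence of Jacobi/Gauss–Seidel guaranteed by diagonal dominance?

row 1: |6| − (3) = 3
row 2: |8| − (4) = 4
minimum over rows = 3 → strictly diagonally dominant (convergence guaranteed)

3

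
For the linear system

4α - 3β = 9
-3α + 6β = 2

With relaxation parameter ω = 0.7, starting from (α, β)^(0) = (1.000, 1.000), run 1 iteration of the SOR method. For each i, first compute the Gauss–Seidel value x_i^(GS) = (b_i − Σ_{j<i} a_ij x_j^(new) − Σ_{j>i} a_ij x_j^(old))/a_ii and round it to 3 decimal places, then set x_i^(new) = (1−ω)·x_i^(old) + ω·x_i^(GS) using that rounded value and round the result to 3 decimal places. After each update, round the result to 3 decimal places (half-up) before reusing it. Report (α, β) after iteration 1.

(2.400, 1.373)

Iteration 1:
  α: GS value = (9 - (-3)·1.000) / (4) = 3.000;  α ← (1−ω)·1.000 + ω·3.000 = 2.400
  β: GS value = (2 - (-3)·2.400) / (6) = 1.533;  β ← (1−ω)·1.000 + ω·1.533 = 1.373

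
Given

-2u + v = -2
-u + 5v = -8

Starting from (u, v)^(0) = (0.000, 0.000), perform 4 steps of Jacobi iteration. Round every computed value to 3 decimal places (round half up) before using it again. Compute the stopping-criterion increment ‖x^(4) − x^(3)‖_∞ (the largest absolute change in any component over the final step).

0.080

Iteration 1:
  u = (-2 - (1)·0.000) / (-2) = 1.000
  v = (-8 - (-1)·0.000) / (5) = -1.600
Iteration 2:
  u = (-2 - (1)·-1.600) / (-2) = 0.200
  v = (-8 - (-1)·1.000) / (5) = -1.400
Iteration 3:
  u = (-2 - (1)·-1.400) / (-2) = 0.300
  v = (-8 - (-1)·0.200) / (5) = -1.560
Iteration 4:
  u = (-2 - (1)·-1.560) / (-2) = 0.220
  v = (-8 - (-1)·0.300) / (5) = -1.540
Change: (-0.080, 0.020) → max |·| = 0.080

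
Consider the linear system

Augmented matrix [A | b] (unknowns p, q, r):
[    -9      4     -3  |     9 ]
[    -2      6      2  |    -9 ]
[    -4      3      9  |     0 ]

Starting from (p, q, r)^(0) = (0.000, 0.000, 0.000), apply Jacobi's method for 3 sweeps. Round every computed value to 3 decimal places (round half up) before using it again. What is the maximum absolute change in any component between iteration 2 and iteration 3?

Iteration 1:
  p = (9 - (4)·0.000 - (-3)·0.000) / (-9) = -1.000
  q = (-9 - (-2)·0.000 - (2)·0.000) / (6) = -1.500
  r = (0 - (-4)·0.000 - (3)·0.000) / (9) = 0.000
Iteration 2:
  p = (9 - (4)·-1.500 - (-3)·0.000) / (-9) = -1.667
  q = (-9 - (-2)·-1.000 - (2)·0.000) / (6) = -1.833
  r = (0 - (-4)·-1.000 - (3)·-1.500) / (9) = 0.056
Iteration 3:
  p = (9 - (4)·-1.833 - (-3)·0.056) / (-9) = -1.833
  q = (-9 - (-2)·-1.667 - (2)·0.056) / (6) = -2.074
  r = (0 - (-4)·-1.667 - (3)·-1.833) / (9) = -0.130
Change: (-0.166, -0.241, -0.186) → max |·| = 0.241

0.241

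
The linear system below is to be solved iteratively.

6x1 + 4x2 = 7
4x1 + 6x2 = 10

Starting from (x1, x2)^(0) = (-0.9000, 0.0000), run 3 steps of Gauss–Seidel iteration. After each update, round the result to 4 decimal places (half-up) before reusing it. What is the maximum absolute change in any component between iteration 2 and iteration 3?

Iteration 1:
  x1 = (7 - (4)·0.0000) / (6) = 1.1667
  x2 = (10 - (4)·1.1667) / (6) = 0.8889
Iteration 2:
  x1 = (7 - (4)·0.8889) / (6) = 0.5741
  x2 = (10 - (4)·0.5741) / (6) = 1.2839
Iteration 3:
  x1 = (7 - (4)·1.2839) / (6) = 0.3107
  x2 = (10 - (4)·0.3107) / (6) = 1.4595
Change: (-0.2634, 0.1756) → max |·| = 0.2634

0.2634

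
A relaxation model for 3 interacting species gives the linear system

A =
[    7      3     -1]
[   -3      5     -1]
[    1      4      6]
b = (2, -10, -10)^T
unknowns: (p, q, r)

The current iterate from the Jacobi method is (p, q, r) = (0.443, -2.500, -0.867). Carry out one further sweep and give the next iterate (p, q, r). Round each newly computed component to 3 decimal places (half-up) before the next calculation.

One sweep:
  p = (2 - (3)·-2.500 - (-1)·-0.867) / (7) = 1.233
  q = (-10 - (-3)·0.443 - (-1)·-0.867) / (5) = -1.908
  r = (-10 - (1)·0.443 - (4)·-2.500) / (6) = -0.074

(1.233, -1.908, -0.074)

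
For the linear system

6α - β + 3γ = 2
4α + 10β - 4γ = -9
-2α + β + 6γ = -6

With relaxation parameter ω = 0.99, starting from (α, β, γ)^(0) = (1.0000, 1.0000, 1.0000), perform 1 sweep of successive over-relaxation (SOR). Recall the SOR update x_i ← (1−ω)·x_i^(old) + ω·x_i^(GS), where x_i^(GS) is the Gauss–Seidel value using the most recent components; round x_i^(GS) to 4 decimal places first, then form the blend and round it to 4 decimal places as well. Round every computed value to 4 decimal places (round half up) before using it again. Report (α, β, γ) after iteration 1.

(0.0100, -0.4890, -0.8960)

Iteration 1:
  α: GS value = (2 - (-1)·1.0000 - (3)·1.0000) / (6) = 0.0000;  α ← (1−ω)·1.0000 + ω·0.0000 = 0.0100
  β: GS value = (-9 - (4)·0.0100 - (-4)·1.0000) / (10) = -0.5040;  β ← (1−ω)·1.0000 + ω·-0.5040 = -0.4890
  γ: GS value = (-6 - (-2)·0.0100 - (1)·-0.4890) / (6) = -0.9152;  γ ← (1−ω)·1.0000 + ω·-0.9152 = -0.8960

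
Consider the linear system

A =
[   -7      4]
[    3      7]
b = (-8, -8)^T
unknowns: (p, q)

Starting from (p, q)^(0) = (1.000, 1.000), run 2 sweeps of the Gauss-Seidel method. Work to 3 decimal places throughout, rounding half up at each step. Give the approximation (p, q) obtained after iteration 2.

(0.070, -1.173)

Iteration 1:
  p = (-8 - (4)·1.000) / (-7) = 1.714
  q = (-8 - (3)·1.714) / (7) = -1.877
Iteration 2:
  p = (-8 - (4)·-1.877) / (-7) = 0.070
  q = (-8 - (3)·0.070) / (7) = -1.173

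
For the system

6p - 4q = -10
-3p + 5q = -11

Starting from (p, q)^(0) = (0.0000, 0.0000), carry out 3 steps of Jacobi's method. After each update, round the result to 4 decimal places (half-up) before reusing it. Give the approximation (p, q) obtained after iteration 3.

Iteration 1:
  p = (-10 - (-4)·0.0000) / (6) = -1.6667
  q = (-11 - (-3)·0.0000) / (5) = -2.2000
Iteration 2:
  p = (-10 - (-4)·-2.2000) / (6) = -3.1333
  q = (-11 - (-3)·-1.6667) / (5) = -3.2000
Iteration 3:
  p = (-10 - (-4)·-3.2000) / (6) = -3.8000
  q = (-11 - (-3)·-3.1333) / (5) = -4.0800

(-3.8000, -4.0800)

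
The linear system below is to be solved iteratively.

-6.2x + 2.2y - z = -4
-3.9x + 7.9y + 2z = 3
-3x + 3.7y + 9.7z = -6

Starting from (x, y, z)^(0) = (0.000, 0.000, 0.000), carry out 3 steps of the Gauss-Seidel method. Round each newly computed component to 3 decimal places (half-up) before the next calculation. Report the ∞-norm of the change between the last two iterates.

0.128

Iteration 1:
  x = (-4 - (2.2)·0.000 - (-1)·0.000) / (-6.2) = 0.645
  y = (3 - (-3.9)·0.645 - (2)·0.000) / (7.9) = 0.698
  z = (-6 - (-3)·0.645 - (3.7)·0.698) / (9.7) = -0.685
Iteration 2:
  x = (-4 - (2.2)·0.698 - (-1)·-0.685) / (-6.2) = 1.003
  y = (3 - (-3.9)·1.003 - (2)·-0.685) / (7.9) = 1.048
  z = (-6 - (-3)·1.003 - (3.7)·1.048) / (9.7) = -0.708
Iteration 3:
  x = (-4 - (2.2)·1.048 - (-1)·-0.708) / (-6.2) = 1.131
  y = (3 - (-3.9)·1.131 - (2)·-0.708) / (7.9) = 1.117
  z = (-6 - (-3)·1.131 - (3.7)·1.117) / (9.7) = -0.695
Change: (0.128, 0.069, 0.013) → max |·| = 0.128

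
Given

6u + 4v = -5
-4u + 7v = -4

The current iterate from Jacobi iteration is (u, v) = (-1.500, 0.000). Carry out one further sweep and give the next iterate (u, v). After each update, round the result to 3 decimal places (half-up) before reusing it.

(-0.833, -1.429)

One sweep:
  u = (-5 - (4)·0.000) / (6) = -0.833
  v = (-4 - (-4)·-1.500) / (7) = -1.429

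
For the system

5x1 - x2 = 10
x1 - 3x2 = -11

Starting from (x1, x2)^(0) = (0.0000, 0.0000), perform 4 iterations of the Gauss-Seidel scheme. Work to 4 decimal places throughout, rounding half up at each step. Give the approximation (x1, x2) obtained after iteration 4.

Iteration 1:
  x1 = (10 - (-1)·0.0000) / (5) = 2.0000
  x2 = (-11 - (1)·2.0000) / (-3) = 4.3333
Iteration 2:
  x1 = (10 - (-1)·4.3333) / (5) = 2.8667
  x2 = (-11 - (1)·2.8667) / (-3) = 4.6222
Iteration 3:
  x1 = (10 - (-1)·4.6222) / (5) = 2.9244
  x2 = (-11 - (1)·2.9244) / (-3) = 4.6415
Iteration 4:
  x1 = (10 - (-1)·4.6415) / (5) = 2.9283
  x2 = (-11 - (1)·2.9283) / (-3) = 4.6428

(2.9283, 4.6428)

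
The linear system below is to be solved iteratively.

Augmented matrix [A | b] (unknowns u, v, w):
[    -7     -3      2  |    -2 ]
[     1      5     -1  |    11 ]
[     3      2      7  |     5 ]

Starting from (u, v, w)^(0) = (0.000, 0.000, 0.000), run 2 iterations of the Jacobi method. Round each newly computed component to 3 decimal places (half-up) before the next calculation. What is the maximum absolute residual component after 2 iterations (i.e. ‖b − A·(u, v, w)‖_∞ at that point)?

2.046

Iteration 1:
  u = (-2 - (-3)·0.000 - (2)·0.000) / (-7) = 0.286
  v = (11 - (1)·0.000 - (-1)·0.000) / (5) = 2.200
  w = (5 - (3)·0.000 - (2)·0.000) / (7) = 0.714
Iteration 2:
  u = (-2 - (-3)·2.200 - (2)·0.714) / (-7) = -0.453
  v = (11 - (1)·0.286 - (-1)·0.714) / (5) = 2.286
  w = (5 - (3)·0.286 - (2)·2.200) / (7) = -0.037
Residual b − A·x = (1.761, -0.014, 2.046); ∞-norm = 2.046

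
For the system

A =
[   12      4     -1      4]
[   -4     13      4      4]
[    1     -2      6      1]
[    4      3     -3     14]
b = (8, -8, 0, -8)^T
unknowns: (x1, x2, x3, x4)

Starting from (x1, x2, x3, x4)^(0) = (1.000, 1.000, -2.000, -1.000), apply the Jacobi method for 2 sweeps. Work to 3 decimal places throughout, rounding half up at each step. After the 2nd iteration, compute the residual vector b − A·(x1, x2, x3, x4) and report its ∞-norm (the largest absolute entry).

2.650

Iteration 1:
  x1 = (8 - (4)·1.000 - (-1)·-2.000 - (4)·-1.000) / (12) = 0.500
  x2 = (-8 - (-4)·1.000 - (4)·-2.000 - (4)·-1.000) / (13) = 0.615
  x3 = (0 - (1)·1.000 - (-2)·1.000 - (1)·-1.000) / (6) = 0.333
  x4 = (-8 - (4)·1.000 - (3)·1.000 - (-3)·-2.000) / (14) = -1.500
Iteration 2:
  x1 = (8 - (4)·0.615 - (-1)·0.333 - (4)·-1.500) / (12) = 0.989
  x2 = (-8 - (-4)·0.500 - (4)·0.333 - (4)·-1.500) / (13) = -0.102
  x3 = (0 - (1)·0.500 - (-2)·0.615 - (1)·-1.500) / (6) = 0.372
  x4 = (-8 - (4)·0.500 - (3)·0.615 - (-3)·0.333) / (14) = -0.775
Residual b − A·x = (0.012, -1.106, -2.650, 0.316); ∞-norm = 2.650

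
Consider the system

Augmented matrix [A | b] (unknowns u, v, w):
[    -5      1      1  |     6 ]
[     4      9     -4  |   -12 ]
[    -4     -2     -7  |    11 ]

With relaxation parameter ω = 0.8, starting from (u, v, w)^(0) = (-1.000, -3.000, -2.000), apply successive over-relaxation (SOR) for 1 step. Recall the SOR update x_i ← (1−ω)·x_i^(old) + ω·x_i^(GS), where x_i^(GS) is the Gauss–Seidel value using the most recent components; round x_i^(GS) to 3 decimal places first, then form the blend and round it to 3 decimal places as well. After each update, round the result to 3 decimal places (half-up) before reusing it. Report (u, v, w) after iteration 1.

Iteration 1:
  u: GS value = (6 - (1)·-3.000 - (1)·-2.000) / (-5) = -2.200;  u ← (1−ω)·-1.000 + ω·-2.200 = -1.960
  v: GS value = (-12 - (4)·-1.960 - (-4)·-2.000) / (9) = -1.351;  v ← (1−ω)·-3.000 + ω·-1.351 = -1.681
  w: GS value = (11 - (-4)·-1.960 - (-2)·-1.681) / (-7) = 0.029;  w ← (1−ω)·-2.000 + ω·0.029 = -0.377

(-1.960, -1.681, -0.377)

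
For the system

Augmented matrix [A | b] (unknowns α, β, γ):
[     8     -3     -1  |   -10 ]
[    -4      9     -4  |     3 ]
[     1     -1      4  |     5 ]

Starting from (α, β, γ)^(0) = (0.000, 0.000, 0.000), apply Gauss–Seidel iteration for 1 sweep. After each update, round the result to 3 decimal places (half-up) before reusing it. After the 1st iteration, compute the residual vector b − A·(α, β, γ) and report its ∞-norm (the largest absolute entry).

Iteration 1:
  α = (-10 - (-3)·0.000 - (-1)·0.000) / (8) = -1.250
  β = (3 - (-4)·-1.250 - (-4)·0.000) / (9) = -0.222
  γ = (5 - (1)·-1.250 - (-1)·-0.222) / (4) = 1.507
Residual b − A·x = (0.841, 6.026, 0.000); ∞-norm = 6.026

6.026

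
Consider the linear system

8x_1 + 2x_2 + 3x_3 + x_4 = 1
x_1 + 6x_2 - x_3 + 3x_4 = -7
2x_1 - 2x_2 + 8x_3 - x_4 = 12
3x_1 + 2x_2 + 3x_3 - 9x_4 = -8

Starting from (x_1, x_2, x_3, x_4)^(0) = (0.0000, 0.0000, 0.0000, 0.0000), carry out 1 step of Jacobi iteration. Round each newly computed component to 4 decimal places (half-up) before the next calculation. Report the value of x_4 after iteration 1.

Iteration 1:
  x_1 = (1 - (2)·0.0000 - (3)·0.0000 - (1)·0.0000) / (8) = 0.1250
  x_2 = (-7 - (1)·0.0000 - (-1)·0.0000 - (3)·0.0000) / (6) = -1.1667
  x_3 = (12 - (2)·0.0000 - (-2)·0.0000 - (-1)·0.0000) / (8) = 1.5000
  x_4 = (-8 - (3)·0.0000 - (2)·0.0000 - (3)·0.0000) / (-9) = 0.8889

0.8889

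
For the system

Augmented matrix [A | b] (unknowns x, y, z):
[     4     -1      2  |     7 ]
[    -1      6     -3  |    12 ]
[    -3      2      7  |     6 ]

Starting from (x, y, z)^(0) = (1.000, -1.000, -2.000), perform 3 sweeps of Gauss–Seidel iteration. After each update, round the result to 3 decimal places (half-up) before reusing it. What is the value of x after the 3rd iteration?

2.207

Iteration 1:
  x = (7 - (-1)·-1.000 - (2)·-2.000) / (4) = 2.500
  y = (12 - (-1)·2.500 - (-3)·-2.000) / (6) = 1.417
  z = (6 - (-3)·2.500 - (2)·1.417) / (7) = 1.524
Iteration 2:
  x = (7 - (-1)·1.417 - (2)·1.524) / (4) = 1.342
  y = (12 - (-1)·1.342 - (-3)·1.524) / (6) = 2.986
  z = (6 - (-3)·1.342 - (2)·2.986) / (7) = 0.579
Iteration 3:
  x = (7 - (-1)·2.986 - (2)·0.579) / (4) = 2.207
  y = (12 - (-1)·2.207 - (-3)·0.579) / (6) = 2.657
  z = (6 - (-3)·2.207 - (2)·2.657) / (7) = 1.044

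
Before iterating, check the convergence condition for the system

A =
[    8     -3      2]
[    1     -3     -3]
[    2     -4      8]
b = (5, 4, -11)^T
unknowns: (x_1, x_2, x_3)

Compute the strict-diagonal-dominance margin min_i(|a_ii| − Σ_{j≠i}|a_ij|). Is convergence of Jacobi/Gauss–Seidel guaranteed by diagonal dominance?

-1

row 1: |8| − (3+2) = 3
row 2: |-3| − (1+3) = -1
row 3: |8| − (2+4) = 2
minimum over rows = -1 → not strictly diagonally dominant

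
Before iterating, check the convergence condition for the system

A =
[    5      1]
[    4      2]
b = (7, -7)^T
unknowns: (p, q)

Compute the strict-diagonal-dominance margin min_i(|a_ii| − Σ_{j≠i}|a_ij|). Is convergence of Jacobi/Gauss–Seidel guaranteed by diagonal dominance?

-2

row 1: |5| − (1) = 4
row 2: |2| − (4) = -2
minimum over rows = -2 → not strictly diagonally dominant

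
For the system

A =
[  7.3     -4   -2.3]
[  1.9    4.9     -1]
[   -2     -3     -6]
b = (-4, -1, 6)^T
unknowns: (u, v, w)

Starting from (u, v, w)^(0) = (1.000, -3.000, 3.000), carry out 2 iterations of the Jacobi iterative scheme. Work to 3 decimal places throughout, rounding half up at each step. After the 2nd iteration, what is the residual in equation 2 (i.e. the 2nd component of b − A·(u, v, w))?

Iteration 1:
  u = (-4 - (-4)·-3.000 - (-2.3)·3.000) / (7.3) = -1.247
  v = (-1 - (1.9)·1.000 - (-1)·3.000) / (4.9) = 0.020
  w = (6 - (-2)·1.000 - (-3)·-3.000) / (-6) = 0.167
Iteration 2:
  u = (-4 - (-4)·0.020 - (-2.3)·0.167) / (7.3) = -0.484
  v = (-1 - (1.9)·-1.247 - (-1)·0.167) / (4.9) = 0.314
  w = (6 - (-2)·-1.247 - (-3)·0.020) / (-6) = -0.594
Residual b − A·x = (-0.577, -2.213, 2.410)

-2.213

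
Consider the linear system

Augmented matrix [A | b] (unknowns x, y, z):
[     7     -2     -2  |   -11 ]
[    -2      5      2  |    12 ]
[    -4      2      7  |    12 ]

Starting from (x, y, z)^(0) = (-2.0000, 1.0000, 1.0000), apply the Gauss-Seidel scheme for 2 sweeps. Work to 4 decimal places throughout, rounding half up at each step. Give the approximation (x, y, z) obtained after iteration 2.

(-0.9184, 1.7584, 0.6871)

Iteration 1:
  x = (-11 - (-2)·1.0000 - (-2)·1.0000) / (7) = -1.0000
  y = (12 - (-2)·-1.0000 - (2)·1.0000) / (5) = 1.6000
  z = (12 - (-4)·-1.0000 - (2)·1.6000) / (7) = 0.6857
Iteration 2:
  x = (-11 - (-2)·1.6000 - (-2)·0.6857) / (7) = -0.9184
  y = (12 - (-2)·-0.9184 - (2)·0.6857) / (5) = 1.7584
  z = (12 - (-4)·-0.9184 - (2)·1.7584) / (7) = 0.6871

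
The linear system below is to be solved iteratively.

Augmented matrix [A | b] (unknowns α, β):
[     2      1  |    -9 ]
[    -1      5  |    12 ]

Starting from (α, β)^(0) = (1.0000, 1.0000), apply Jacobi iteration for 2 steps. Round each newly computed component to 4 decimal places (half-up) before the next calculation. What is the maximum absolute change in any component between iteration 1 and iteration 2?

1.2000

Iteration 1:
  α = (-9 - (1)·1.0000) / (2) = -5.0000
  β = (12 - (-1)·1.0000) / (5) = 2.6000
Iteration 2:
  α = (-9 - (1)·2.6000) / (2) = -5.8000
  β = (12 - (-1)·-5.0000) / (5) = 1.4000
Change: (-0.8000, -1.2000) → max |·| = 1.2000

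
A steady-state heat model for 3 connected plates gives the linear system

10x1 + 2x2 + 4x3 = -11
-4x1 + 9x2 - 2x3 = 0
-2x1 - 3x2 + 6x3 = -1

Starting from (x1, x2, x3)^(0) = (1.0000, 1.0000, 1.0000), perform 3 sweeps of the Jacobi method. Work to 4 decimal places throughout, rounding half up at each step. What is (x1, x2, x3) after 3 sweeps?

(-0.8185, -0.7556, -0.9704)

Iteration 1:
  x1 = (-11 - (2)·1.0000 - (4)·1.0000) / (10) = -1.7000
  x2 = (0 - (-4)·1.0000 - (-2)·1.0000) / (9) = 0.6667
  x3 = (-1 - (-2)·1.0000 - (-3)·1.0000) / (6) = 0.6667
Iteration 2:
  x1 = (-11 - (2)·0.6667 - (4)·0.6667) / (10) = -1.5000
  x2 = (0 - (-4)·-1.7000 - (-2)·0.6667) / (9) = -0.6074
  x3 = (-1 - (-2)·-1.7000 - (-3)·0.6667) / (6) = -0.4000
Iteration 3:
  x1 = (-11 - (2)·-0.6074 - (4)·-0.4000) / (10) = -0.8185
  x2 = (0 - (-4)·-1.5000 - (-2)·-0.4000) / (9) = -0.7556
  x3 = (-1 - (-2)·-1.5000 - (-3)·-0.6074) / (6) = -0.9704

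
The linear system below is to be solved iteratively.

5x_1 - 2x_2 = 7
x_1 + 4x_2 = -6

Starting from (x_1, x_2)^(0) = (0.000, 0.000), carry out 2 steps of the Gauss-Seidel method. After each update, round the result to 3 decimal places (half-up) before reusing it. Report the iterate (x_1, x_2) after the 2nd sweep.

Iteration 1:
  x_1 = (7 - (-2)·0.000) / (5) = 1.400
  x_2 = (-6 - (1)·1.400) / (4) = -1.850
Iteration 2:
  x_1 = (7 - (-2)·-1.850) / (5) = 0.660
  x_2 = (-6 - (1)·0.660) / (4) = -1.665

(0.660, -1.665)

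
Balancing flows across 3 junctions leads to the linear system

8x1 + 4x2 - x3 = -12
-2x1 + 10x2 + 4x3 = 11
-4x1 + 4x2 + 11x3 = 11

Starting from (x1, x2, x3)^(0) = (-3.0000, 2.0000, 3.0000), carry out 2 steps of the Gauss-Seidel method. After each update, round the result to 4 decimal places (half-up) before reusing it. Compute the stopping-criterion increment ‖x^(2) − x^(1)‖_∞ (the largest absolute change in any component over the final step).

Iteration 1:
  x1 = (-12 - (4)·2.0000 - (-1)·3.0000) / (8) = -2.1250
  x2 = (11 - (-2)·-2.1250 - (4)·3.0000) / (10) = -0.5250
  x3 = (11 - (-4)·-2.1250 - (4)·-0.5250) / (11) = 0.4182
Iteration 2:
  x1 = (-12 - (4)·-0.5250 - (-1)·0.4182) / (8) = -1.1852
  x2 = (11 - (-2)·-1.1852 - (4)·0.4182) / (10) = 0.6957
  x3 = (11 - (-4)·-1.1852 - (4)·0.6957) / (11) = 0.3160
Change: (0.9398, 1.2207, -0.1022) → max |·| = 1.2207

1.2207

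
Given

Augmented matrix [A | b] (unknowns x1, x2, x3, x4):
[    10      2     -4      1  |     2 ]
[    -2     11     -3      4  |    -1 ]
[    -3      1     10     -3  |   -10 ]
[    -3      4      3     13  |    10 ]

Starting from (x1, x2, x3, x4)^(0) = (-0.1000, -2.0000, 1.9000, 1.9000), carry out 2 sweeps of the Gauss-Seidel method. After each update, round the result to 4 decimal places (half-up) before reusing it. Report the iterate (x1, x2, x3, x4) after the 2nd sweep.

(0.0734, -0.4875, -0.6077, 1.0764)

Iteration 1:
  x1 = (2 - (2)·-2.0000 - (-4)·1.9000 - (1)·1.9000) / (10) = 1.1700
  x2 = (-1 - (-2)·1.1700 - (-3)·1.9000 - (4)·1.9000) / (11) = -0.0509
  x3 = (-10 - (-3)·1.1700 - (1)·-0.0509 - (-3)·1.9000) / (10) = -0.0739
  x4 = (10 - (-3)·1.1700 - (4)·-0.0509 - (3)·-0.0739) / (13) = 1.0719
Iteration 2:
  x1 = (2 - (2)·-0.0509 - (-4)·-0.0739 - (1)·1.0719) / (10) = 0.0734
  x2 = (-1 - (-2)·0.0734 - (-3)·-0.0739 - (4)·1.0719) / (11) = -0.4875
  x3 = (-10 - (-3)·0.0734 - (1)·-0.4875 - (-3)·1.0719) / (10) = -0.6077
  x4 = (10 - (-3)·0.0734 - (4)·-0.4875 - (3)·-0.6077) / (13) = 1.0764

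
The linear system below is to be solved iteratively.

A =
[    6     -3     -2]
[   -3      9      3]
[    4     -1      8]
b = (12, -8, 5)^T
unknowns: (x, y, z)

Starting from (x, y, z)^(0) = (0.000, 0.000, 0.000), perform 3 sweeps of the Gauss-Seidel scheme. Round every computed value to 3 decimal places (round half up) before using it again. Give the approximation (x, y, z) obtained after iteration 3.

Iteration 1:
  x = (12 - (-3)·0.000 - (-2)·0.000) / (6) = 2.000
  y = (-8 - (-3)·2.000 - (3)·0.000) / (9) = -0.222
  z = (5 - (4)·2.000 - (-1)·-0.222) / (8) = -0.403
Iteration 2:
  x = (12 - (-3)·-0.222 - (-2)·-0.403) / (6) = 1.755
  y = (-8 - (-3)·1.755 - (3)·-0.403) / (9) = -0.170
  z = (5 - (4)·1.755 - (-1)·-0.170) / (8) = -0.274
Iteration 3:
  x = (12 - (-3)·-0.170 - (-2)·-0.274) / (6) = 1.824
  y = (-8 - (-3)·1.824 - (3)·-0.274) / (9) = -0.190
  z = (5 - (4)·1.824 - (-1)·-0.190) / (8) = -0.311

(1.824, -0.190, -0.311)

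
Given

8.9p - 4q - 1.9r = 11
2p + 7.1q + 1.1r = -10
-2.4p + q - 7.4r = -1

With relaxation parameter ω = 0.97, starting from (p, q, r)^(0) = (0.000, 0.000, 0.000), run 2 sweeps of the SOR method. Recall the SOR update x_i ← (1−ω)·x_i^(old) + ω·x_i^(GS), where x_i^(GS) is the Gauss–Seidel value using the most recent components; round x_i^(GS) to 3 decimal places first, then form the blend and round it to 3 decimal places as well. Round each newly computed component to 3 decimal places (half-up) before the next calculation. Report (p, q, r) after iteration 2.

(0.399, -1.455, -0.199)

Iteration 1:
  p: GS value = (11 - (-4)·0.000 - (-1.9)·0.000) / (8.9) = 1.236;  p ← (1−ω)·0.000 + ω·1.236 = 1.199
  q: GS value = (-10 - (2)·1.199 - (1.1)·0.000) / (7.1) = -1.746;  q ← (1−ω)·0.000 + ω·-1.746 = -1.694
  r: GS value = (-1 - (-2.4)·1.199 - (1)·-1.694) / (-7.4) = -0.483;  r ← (1−ω)·0.000 + ω·-0.483 = -0.469
Iteration 2:
  p: GS value = (11 - (-4)·-1.694 - (-1.9)·-0.469) / (8.9) = 0.374;  p ← (1−ω)·1.199 + ω·0.374 = 0.399
  q: GS value = (-10 - (2)·0.399 - (1.1)·-0.469) / (7.1) = -1.448;  q ← (1−ω)·-1.694 + ω·-1.448 = -1.455
  r: GS value = (-1 - (-2.4)·0.399 - (1)·-1.455) / (-7.4) = -0.191;  r ← (1−ω)·-0.469 + ω·-0.191 = -0.199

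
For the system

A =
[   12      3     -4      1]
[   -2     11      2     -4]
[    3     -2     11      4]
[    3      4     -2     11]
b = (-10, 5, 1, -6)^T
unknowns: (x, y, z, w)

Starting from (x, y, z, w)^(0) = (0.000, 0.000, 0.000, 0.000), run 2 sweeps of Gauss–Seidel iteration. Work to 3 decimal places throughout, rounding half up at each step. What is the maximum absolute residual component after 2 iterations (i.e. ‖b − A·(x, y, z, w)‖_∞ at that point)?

Iteration 1:
  x = (-10 - (3)·0.000 - (-4)·0.000 - (1)·0.000) / (12) = -0.833
  y = (5 - (-2)·-0.833 - (2)·0.000 - (-4)·0.000) / (11) = 0.303
  z = (1 - (3)·-0.833 - (-2)·0.303 - (4)·0.000) / (11) = 0.373
  w = (-6 - (3)·-0.833 - (4)·0.303 - (-2)·0.373) / (11) = -0.361
Iteration 2:
  x = (-10 - (3)·0.303 - (-4)·0.373 - (1)·-0.361) / (12) = -0.755
  y = (5 - (-2)·-0.755 - (2)·0.373 - (-4)·-0.361) / (11) = 0.118
  z = (1 - (3)·-0.755 - (-2)·0.118 - (4)·-0.361) / (11) = 0.450
  w = (-6 - (3)·-0.755 - (4)·0.118 - (-2)·0.450) / (11) = -0.301
Residual b − A·x = (0.807, 0.088, -0.245, 0.004); ∞-norm = 0.807

0.807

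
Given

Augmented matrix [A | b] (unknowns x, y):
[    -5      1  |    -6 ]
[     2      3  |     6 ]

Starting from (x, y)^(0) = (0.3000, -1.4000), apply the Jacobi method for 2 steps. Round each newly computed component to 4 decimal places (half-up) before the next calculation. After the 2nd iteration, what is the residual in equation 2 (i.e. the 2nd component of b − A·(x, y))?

Iteration 1:
  x = (-6 - (1)·-1.4000) / (-5) = 0.9200
  y = (6 - (2)·0.3000) / (3) = 1.8000
Iteration 2:
  x = (-6 - (1)·1.8000) / (-5) = 1.5600
  y = (6 - (2)·0.9200) / (3) = 1.3867
Residual b − A·x = (0.4133, -1.2801)

-1.2801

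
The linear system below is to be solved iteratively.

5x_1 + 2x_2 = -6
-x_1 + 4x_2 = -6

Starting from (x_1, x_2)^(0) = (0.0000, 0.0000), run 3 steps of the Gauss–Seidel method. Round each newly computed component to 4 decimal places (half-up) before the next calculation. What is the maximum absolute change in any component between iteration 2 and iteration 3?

0.0720

Iteration 1:
  x_1 = (-6 - (2)·0.0000) / (5) = -1.2000
  x_2 = (-6 - (-1)·-1.2000) / (4) = -1.8000
Iteration 2:
  x_1 = (-6 - (2)·-1.8000) / (5) = -0.4800
  x_2 = (-6 - (-1)·-0.4800) / (4) = -1.6200
Iteration 3:
  x_1 = (-6 - (2)·-1.6200) / (5) = -0.5520
  x_2 = (-6 - (-1)·-0.5520) / (4) = -1.6380
Change: (-0.0720, -0.0180) → max |·| = 0.0720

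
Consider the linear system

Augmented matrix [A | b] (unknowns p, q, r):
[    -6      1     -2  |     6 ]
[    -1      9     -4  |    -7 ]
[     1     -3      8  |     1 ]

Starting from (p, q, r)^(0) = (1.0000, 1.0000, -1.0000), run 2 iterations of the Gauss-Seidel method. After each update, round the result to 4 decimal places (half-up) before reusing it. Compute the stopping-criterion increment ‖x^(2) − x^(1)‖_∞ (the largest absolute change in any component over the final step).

Iteration 1:
  p = (6 - (1)·1.0000 - (-2)·-1.0000) / (-6) = -0.5000
  q = (-7 - (-1)·-0.5000 - (-4)·-1.0000) / (9) = -1.2778
  r = (1 - (1)·-0.5000 - (-3)·-1.2778) / (8) = -0.2917
Iteration 2:
  p = (6 - (1)·-1.2778 - (-2)·-0.2917) / (-6) = -1.1157
  q = (-7 - (-1)·-1.1157 - (-4)·-0.2917) / (9) = -1.0314
  r = (1 - (1)·-1.1157 - (-3)·-1.0314) / (8) = -0.1223
Change: (-0.6157, 0.2464, 0.1694) → max |·| = 0.6157

0.6157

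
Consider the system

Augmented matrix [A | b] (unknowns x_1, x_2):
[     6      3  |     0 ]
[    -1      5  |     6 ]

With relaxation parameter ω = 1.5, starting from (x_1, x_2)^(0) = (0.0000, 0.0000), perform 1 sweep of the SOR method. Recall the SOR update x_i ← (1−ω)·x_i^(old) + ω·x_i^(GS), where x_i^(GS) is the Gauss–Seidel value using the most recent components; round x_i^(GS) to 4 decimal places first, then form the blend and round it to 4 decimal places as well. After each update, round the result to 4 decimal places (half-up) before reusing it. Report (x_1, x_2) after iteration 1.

(0.0000, 1.8000)

Iteration 1:
  x_1: GS value = (0 - (3)·0.0000) / (6) = 0.0000;  x_1 ← (1−ω)·0.0000 + ω·0.0000 = 0.0000
  x_2: GS value = (6 - (-1)·0.0000) / (5) = 1.2000;  x_2 ← (1−ω)·0.0000 + ω·1.2000 = 1.8000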